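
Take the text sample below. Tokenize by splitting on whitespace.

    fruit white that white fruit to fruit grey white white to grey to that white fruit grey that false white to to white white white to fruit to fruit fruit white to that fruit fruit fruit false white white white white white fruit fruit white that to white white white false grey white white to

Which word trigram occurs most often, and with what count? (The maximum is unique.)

Trigram frequencies (highest first):
  white white white: 5
  white white to: 3
  fruit white that: 2
  that white fruit: 2
  fruit to fruit: 2
  grey white white: 2
  … (35 more, each ≤ 2)

"white white white", 5 times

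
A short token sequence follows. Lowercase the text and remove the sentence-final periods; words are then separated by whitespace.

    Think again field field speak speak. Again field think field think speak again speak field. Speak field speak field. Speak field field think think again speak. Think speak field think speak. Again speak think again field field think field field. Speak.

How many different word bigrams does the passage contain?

41 tokens → 40 bigram windows in total.
Repeated bigrams (each contributes count−1 duplicates):
  field speak: 5
  field think: 5
  speak field: 5
  field field: 4
  again field: 3
  again speak: 3
  speak again: 3
  think again: 3
  … (3 more repeated)
27 duplicate windows → 40 − 27 = 13 distinct.

13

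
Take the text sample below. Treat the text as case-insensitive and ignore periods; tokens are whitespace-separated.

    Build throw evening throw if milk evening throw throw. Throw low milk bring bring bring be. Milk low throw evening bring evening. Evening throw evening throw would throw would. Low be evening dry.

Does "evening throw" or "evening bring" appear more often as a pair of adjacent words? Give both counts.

"evening throw": 4 occurrences
"evening bring": 1 occurrence

"evening throw" (4 vs 1)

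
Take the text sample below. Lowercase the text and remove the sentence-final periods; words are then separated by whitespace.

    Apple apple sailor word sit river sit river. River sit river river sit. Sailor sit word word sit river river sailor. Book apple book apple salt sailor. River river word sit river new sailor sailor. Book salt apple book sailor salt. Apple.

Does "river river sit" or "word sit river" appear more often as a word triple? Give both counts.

"river river sit": 2 occurrences
"word sit river": 3 occurrences

"word sit river" (3 vs 2)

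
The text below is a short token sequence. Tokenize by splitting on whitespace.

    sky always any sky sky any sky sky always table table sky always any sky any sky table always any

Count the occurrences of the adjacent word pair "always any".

Scanning the 19 overlapping bigram windows for "always any":
  position 2–3: always any
  position 13–14: always any
  position 19–20: always any

3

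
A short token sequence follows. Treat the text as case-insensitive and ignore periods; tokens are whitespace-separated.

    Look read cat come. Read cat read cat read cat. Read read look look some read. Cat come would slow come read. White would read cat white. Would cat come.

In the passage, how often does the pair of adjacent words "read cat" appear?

Scanning the 29 overlapping bigram windows for "read cat":
  position 2–3: read cat
  position 5–6: read cat
  position 7–8: read cat
  position 9–10: read cat
  position 16–17: read cat
  position 25–26: read cat

6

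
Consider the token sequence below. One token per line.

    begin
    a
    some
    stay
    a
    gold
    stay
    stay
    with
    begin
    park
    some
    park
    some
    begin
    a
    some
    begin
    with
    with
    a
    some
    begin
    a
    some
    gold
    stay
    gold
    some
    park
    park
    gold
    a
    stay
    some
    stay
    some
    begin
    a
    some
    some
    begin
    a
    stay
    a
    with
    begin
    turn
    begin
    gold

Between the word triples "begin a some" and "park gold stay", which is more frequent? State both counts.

"begin a some" (4 vs 0)

"begin a some": 4 occurrences
"park gold stay": 0 occurrences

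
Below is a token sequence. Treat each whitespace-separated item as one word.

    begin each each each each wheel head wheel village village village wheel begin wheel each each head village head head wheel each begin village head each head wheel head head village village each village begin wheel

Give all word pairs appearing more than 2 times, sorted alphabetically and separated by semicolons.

each each; head wheel; village village

Bigram counts meeting the condition (more than 2 times):
  each each: 4
  head wheel: 3
  village village: 3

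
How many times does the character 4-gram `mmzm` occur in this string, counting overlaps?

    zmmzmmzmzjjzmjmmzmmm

3

Sliding a length-4 window over the 20 characters (17 positions):
  position 2–5: mmzm
  position 5–8: mmzm
  position 15–18: mmzm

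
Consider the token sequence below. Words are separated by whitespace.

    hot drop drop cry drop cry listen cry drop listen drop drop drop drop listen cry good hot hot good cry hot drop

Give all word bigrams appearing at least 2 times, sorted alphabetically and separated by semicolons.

cry drop; drop cry; drop drop; drop listen; hot drop; listen cry

Bigram counts meeting the condition (at least 2 times):
  cry drop: 2
  drop cry: 2
  drop drop: 4
  drop listen: 2
  hot drop: 2
  listen cry: 2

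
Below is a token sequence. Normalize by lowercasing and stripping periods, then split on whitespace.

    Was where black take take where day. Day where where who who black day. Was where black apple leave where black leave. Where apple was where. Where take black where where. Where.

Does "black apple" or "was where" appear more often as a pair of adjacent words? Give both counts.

"black apple": 1 occurrence
"was where": 3 occurrences

"was where" (3 vs 1)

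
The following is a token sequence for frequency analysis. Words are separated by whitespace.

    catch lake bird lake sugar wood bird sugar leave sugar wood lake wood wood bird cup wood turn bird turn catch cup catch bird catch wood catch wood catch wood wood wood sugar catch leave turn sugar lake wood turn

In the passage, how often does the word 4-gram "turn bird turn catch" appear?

Scanning the 37 overlapping 4-gram windows for "turn bird turn catch":
  position 18–21: turn bird turn catch

1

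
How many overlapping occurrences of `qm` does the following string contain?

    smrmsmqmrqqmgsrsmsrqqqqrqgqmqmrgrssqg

Sliding a length-2 window over the 37 characters (36 positions):
  position 7–8: qm
  position 11–12: qm
  position 27–28: qm
  position 29–30: qm

4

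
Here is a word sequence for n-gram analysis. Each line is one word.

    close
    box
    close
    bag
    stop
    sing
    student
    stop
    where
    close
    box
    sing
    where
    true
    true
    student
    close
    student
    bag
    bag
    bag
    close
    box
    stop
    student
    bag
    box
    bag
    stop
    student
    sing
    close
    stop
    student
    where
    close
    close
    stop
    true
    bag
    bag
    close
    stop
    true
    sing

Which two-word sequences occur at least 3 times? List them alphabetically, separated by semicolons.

Bigram counts meeting the condition (at least 3 times):
  bag bag: 3
  close box: 3
  close stop: 3
  stop student: 3

bag bag; close box; close stop; stop student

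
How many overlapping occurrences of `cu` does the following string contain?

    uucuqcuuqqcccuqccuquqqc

4

Sliding a length-2 window over the 23 characters (22 positions):
  position 3–4: cu
  position 6–7: cu
  position 13–14: cu
  position 17–18: cu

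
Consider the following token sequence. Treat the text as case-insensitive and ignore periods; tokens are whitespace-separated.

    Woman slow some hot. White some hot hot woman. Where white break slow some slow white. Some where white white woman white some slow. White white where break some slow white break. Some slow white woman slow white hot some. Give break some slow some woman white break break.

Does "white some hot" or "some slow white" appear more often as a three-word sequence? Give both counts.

"some slow white" (4 vs 1)

"white some hot": 1 occurrence
"some slow white": 4 occurrences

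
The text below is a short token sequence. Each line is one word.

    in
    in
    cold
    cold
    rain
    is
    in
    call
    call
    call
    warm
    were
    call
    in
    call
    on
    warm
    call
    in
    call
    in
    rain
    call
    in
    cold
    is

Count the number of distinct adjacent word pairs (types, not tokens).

18

26 tokens → 25 bigram windows in total.
Repeated bigrams (each contributes count−1 duplicates):
  call in: 4
  in call: 3
  call call: 2
  in cold: 2
7 duplicate windows → 25 − 7 = 18 distinct.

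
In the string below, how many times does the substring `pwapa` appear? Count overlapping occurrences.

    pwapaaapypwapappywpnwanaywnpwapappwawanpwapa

4

Sliding a length-5 window over the 44 characters (40 positions):
  position 1–5: pwapa
  position 10–14: pwapa
  position 28–32: pwapa
  position 40–44: pwapa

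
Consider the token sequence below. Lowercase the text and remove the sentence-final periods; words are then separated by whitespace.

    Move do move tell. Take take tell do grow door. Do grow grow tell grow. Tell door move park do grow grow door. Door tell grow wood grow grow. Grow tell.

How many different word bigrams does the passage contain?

21

31 tokens → 30 bigram windows in total.
Repeated bigrams (each contributes count−1 duplicates):
  grow grow: 4
  do grow: 3
  grow tell: 3
  grow door: 2
  tell grow: 2
9 duplicate windows → 30 − 9 = 21 distinct.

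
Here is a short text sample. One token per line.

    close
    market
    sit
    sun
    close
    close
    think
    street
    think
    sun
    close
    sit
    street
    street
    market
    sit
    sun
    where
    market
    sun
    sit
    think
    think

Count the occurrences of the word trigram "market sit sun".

2

Scanning the 21 overlapping trigram windows for "market sit sun":
  position 2–4: market sit sun
  position 15–17: market sit sun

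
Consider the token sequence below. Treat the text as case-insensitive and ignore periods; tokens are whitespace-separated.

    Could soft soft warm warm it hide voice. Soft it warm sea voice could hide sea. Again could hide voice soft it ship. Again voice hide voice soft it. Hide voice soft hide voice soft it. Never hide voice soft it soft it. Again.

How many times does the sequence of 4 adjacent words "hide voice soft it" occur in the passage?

Scanning the 41 overlapping 4-gram windows for "hide voice soft it":
  position 7–10: hide voice soft it
  position 19–22: hide voice soft it
  position 26–29: hide voice soft it
  position 33–36: hide voice soft it
  position 38–41: hide voice soft it

5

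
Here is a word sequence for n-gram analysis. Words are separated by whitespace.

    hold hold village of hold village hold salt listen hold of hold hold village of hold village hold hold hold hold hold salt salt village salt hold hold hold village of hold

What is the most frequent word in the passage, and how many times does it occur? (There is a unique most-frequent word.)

"hold", 17 times

Unigram frequencies (highest first):
  hold: 17
  village: 6
  of: 4
  salt: 4
  listen: 1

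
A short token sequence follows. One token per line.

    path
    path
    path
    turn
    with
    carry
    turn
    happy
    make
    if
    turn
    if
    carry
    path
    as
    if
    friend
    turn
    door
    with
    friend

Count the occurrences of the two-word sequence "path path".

Scanning the 20 overlapping bigram windows for "path path":
  position 1–2: path path
  position 2–3: path path

2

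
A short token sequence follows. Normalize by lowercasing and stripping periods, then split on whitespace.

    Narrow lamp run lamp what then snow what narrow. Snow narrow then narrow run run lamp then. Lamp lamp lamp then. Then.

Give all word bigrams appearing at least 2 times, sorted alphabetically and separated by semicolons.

lamp lamp; lamp then; run lamp

Bigram counts meeting the condition (at least 2 times):
  lamp lamp: 2
  lamp then: 2
  run lamp: 2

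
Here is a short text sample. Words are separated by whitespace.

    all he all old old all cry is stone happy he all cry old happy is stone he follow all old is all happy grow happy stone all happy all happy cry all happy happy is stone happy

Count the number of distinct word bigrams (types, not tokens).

27

38 tokens → 37 bigram windows in total.
Repeated bigrams (each contributes count−1 duplicates):
  all happy: 4
  is stone: 3
  all cry: 2
  all old: 2
  happy is: 2
  he all: 2
  stone happy: 2
10 duplicate windows → 37 − 10 = 27 distinct.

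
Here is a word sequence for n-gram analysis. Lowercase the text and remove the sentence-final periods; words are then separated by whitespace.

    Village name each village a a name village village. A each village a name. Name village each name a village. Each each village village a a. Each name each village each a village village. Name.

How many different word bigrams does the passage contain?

35 tokens → 34 bigram windows in total.
Repeated bigrams (each contributes count−1 duplicates):
  each village: 4
  village a: 4
  village each: 3
  village village: 3
  a a: 2
  a each: 2
  a name: 2
  a village: 2
  … (4 more repeated)
18 duplicate windows → 34 − 18 = 16 distinct.

16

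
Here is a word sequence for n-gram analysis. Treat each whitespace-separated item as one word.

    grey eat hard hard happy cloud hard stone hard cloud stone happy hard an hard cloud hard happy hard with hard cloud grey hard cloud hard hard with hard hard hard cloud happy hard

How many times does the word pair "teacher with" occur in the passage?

Scanning the 33 overlapping bigram windows for "teacher with":
  (none found)

0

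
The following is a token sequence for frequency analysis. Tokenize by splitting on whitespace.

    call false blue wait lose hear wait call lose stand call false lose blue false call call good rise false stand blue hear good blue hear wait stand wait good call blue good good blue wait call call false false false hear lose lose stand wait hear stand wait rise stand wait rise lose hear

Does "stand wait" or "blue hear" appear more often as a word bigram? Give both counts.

"stand wait": 4 occurrences
"blue hear": 2 occurrences

"stand wait" (4 vs 2)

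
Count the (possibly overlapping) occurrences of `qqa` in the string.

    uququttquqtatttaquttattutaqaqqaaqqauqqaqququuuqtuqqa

Sliding a length-3 window over the 52 characters (50 positions):
  position 29–31: qqa
  position 33–35: qqa
  position 37–39: qqa
  position 50–52: qqa

4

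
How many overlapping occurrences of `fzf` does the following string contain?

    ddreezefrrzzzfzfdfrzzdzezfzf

2

Sliding a length-3 window over the 28 characters (26 positions):
  position 14–16: fzf
  position 26–28: fzf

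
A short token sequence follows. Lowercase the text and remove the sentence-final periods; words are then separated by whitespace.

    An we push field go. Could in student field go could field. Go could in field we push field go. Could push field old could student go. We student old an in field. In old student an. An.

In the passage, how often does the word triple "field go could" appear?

Scanning the 36 overlapping trigram windows for "field go could":
  position 4–6: field go could
  position 9–11: field go could
  position 12–14: field go could
  position 19–21: field go could

4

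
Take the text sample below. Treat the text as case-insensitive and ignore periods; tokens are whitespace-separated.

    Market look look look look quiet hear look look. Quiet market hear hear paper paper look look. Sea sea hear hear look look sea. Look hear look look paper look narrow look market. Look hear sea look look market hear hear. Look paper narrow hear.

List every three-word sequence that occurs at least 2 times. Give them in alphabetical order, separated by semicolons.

Trigram counts meeting the condition (at least 2 times):
  hear hear look: 2
  hear look look: 3
  look look look: 2
  look look quiet: 2
  look look sea: 2
  market hear hear: 2

hear hear look; hear look look; look look look; look look quiet; look look sea; market hear hear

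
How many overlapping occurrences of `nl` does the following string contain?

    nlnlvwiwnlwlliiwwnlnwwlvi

Sliding a length-2 window over the 25 characters (24 positions):
  position 1–2: nl
  position 3–4: nl
  position 9–10: nl
  position 18–19: nl

4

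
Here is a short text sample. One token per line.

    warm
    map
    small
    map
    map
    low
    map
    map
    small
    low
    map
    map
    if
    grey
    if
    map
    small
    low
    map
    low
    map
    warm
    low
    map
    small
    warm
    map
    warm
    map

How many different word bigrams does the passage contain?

29 tokens → 28 bigram windows in total.
Repeated bigrams (each contributes count−1 duplicates):
  low map: 5
  map small: 4
  map map: 3
  warm map: 3
  map low: 2
  map warm: 2
  small low: 2
14 duplicate windows → 28 − 14 = 14 distinct.

14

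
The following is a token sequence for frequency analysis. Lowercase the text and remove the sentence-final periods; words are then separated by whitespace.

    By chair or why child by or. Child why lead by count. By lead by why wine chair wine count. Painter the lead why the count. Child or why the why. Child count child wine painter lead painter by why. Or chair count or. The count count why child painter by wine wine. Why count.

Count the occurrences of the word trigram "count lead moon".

Scanning the 53 overlapping trigram windows for "count lead moon":
  (none found)

0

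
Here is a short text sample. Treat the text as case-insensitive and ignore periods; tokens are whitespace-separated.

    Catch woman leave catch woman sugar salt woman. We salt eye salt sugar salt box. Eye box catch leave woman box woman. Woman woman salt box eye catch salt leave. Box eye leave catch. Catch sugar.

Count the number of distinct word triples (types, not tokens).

36 tokens → 34 trigram windows in total.
Repeated trigrams (each contributes count−1 duplicates):
  salt box eye: 2
1 duplicate windows → 34 − 1 = 33 distinct.

33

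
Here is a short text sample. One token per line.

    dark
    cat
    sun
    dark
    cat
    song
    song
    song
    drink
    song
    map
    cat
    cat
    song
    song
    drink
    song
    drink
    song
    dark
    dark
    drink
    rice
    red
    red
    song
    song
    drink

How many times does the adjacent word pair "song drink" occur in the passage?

Scanning the 27 overlapping bigram windows for "song drink":
  position 8–9: song drink
  position 15–16: song drink
  position 17–18: song drink
  position 27–28: song drink

4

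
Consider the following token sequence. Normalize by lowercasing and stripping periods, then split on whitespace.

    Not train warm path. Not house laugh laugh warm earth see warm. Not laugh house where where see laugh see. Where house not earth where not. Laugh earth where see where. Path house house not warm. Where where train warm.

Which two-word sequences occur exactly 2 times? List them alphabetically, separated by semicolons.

earth where; house not; not laugh; see where; train warm; where see; where where

Bigram counts meeting the condition (exactly 2 times):
  earth where: 2
  house not: 2
  not laugh: 2
  see where: 2
  train warm: 2
  where see: 2
  where where: 2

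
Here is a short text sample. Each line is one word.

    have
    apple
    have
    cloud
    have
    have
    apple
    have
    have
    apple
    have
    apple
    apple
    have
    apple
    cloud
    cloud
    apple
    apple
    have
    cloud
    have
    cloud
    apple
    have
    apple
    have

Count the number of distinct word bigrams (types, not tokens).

27 tokens → 26 bigram windows in total.
Repeated bigrams (each contributes count−1 duplicates):
  apple have: 7
  have apple: 6
  have cloud: 3
  apple apple: 2
  cloud apple: 2
  cloud have: 2
  have have: 2
17 duplicate windows → 26 − 17 = 9 distinct.

9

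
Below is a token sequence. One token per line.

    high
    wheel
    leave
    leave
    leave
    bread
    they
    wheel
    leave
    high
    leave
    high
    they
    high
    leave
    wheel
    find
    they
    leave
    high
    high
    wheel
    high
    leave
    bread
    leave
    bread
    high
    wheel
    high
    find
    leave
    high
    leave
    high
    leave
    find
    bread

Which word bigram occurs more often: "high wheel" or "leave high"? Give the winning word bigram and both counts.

"high wheel": 3 occurrences
"leave high": 5 occurrences

"leave high" (5 vs 3)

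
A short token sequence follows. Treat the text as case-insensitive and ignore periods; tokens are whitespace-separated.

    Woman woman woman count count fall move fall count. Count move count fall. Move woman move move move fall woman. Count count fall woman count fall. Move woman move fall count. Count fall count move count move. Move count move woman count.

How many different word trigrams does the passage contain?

42 tokens → 40 trigram windows in total.
Repeated trigrams (each contributes count−1 duplicates):
  count count fall: 3
  count fall move: 3
  count move count: 2
  fall count count: 2
  fall move woman: 2
  fall woman count: 2
  move count move: 2
  move fall count: 2
  … (2 more repeated)
12 duplicate windows → 40 − 12 = 28 distinct.

28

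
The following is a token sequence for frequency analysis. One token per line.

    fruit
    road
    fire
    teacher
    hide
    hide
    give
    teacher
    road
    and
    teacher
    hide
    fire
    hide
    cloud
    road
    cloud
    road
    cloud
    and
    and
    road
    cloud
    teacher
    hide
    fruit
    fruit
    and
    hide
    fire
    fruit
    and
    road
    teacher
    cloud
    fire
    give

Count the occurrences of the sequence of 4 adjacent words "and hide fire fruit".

1

Scanning the 34 overlapping 4-gram windows for "and hide fire fruit":
  position 28–31: and hide fire fruit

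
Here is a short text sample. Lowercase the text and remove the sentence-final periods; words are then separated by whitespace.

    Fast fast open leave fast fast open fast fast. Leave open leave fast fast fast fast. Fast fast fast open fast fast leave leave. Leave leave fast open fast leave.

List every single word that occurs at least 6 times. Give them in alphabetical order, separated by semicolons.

fast; leave

Unigram counts meeting the condition (at least 6 times):
  fast: 17
  leave: 8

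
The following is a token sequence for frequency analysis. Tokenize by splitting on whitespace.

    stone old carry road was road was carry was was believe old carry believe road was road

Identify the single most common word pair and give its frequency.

Bigram frequencies (highest first):
  road was: 3
  old carry: 2
  was road: 2
  stone old: 1
  carry road: 1
  was carry: 1
  … (6 more, each ≤ 1)

"road was", 3 times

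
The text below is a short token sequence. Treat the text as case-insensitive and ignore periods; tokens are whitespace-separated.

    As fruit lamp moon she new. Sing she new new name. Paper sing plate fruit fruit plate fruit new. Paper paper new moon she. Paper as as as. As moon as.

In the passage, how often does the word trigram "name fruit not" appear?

0

Scanning the 29 overlapping trigram windows for "name fruit not":
  (none found)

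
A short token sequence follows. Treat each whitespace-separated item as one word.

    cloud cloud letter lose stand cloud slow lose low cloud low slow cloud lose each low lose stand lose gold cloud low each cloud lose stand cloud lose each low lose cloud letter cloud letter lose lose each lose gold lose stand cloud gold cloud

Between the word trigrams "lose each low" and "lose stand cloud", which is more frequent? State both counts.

"lose each low": 2 occurrences
"lose stand cloud": 3 occurrences

"lose stand cloud" (3 vs 2)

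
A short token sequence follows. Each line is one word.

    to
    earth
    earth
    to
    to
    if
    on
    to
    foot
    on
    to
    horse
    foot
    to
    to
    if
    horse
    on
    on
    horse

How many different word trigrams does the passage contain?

17

20 tokens → 18 trigram windows in total.
Repeated trigrams (each contributes count−1 duplicates):
  to to if: 2
1 duplicate windows → 18 − 1 = 17 distinct.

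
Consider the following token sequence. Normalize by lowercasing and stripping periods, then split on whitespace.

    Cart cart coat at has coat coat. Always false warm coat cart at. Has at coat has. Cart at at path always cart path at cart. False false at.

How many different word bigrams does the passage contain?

26

29 tokens → 28 bigram windows in total.
Repeated bigrams (each contributes count−1 duplicates):
  at has: 2
  cart at: 2
2 duplicate windows → 28 − 2 = 26 distinct.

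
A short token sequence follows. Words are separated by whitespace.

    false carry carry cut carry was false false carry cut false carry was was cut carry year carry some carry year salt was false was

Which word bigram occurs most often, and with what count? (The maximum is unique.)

"false carry", 3 times

Bigram frequencies (highest first):
  false carry: 3
  carry cut: 2
  cut carry: 2
  carry was: 2
  was false: 2
  carry year: 2
  … (11 more, each ≤ 1)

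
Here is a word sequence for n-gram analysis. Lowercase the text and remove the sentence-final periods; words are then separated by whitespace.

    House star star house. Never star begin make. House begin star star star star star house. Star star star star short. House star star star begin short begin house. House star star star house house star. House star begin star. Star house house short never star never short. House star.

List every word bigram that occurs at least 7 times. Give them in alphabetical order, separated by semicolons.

Bigram counts meeting the condition (at least 7 times):
  house star: 7
  star star: 13

house star; star star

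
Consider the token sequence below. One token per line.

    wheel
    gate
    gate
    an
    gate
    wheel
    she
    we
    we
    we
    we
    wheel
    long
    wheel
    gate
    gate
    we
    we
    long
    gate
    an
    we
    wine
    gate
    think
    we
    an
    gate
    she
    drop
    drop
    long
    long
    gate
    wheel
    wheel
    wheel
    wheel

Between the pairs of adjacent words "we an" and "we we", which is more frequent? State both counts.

"we an": 1 occurrence
"we we": 4 occurrences

"we we" (4 vs 1)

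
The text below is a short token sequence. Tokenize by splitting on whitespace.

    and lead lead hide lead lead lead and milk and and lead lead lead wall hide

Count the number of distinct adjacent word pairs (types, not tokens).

10

16 tokens → 15 bigram windows in total.
Repeated bigrams (each contributes count−1 duplicates):
  lead lead: 5
  and lead: 2
5 duplicate windows → 15 − 5 = 10 distinct.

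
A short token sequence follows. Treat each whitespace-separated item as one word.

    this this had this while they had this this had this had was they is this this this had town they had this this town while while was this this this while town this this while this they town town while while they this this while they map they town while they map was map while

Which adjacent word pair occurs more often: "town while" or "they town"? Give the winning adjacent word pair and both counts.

"town while" (3 vs 2)

"town while": 3 occurrences
"they town": 2 occurrences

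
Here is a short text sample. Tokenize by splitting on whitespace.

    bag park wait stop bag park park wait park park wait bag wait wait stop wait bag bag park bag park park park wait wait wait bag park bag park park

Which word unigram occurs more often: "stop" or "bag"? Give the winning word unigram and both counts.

"bag" (8 vs 2)

"stop": 2 occurrences
"bag": 8 occurrences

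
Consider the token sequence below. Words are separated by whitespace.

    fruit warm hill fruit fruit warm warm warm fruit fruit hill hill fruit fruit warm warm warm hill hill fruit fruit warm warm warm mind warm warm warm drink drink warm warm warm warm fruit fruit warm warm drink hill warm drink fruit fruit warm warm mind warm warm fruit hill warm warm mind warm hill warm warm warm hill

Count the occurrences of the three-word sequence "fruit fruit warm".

Scanning the 58 overlapping trigram windows for "fruit fruit warm":
  position 4–6: fruit fruit warm
  position 13–15: fruit fruit warm
  position 20–22: fruit fruit warm
  position 35–37: fruit fruit warm
  position 43–45: fruit fruit warm

5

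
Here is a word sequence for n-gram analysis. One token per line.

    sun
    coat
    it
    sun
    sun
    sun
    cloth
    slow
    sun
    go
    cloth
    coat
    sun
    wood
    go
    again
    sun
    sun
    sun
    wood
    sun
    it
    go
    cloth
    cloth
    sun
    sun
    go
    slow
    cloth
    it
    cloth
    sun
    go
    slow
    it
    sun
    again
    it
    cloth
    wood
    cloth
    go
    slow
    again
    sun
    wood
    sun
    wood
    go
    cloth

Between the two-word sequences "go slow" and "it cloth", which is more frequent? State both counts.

"go slow" (3 vs 2)

"go slow": 3 occurrences
"it cloth": 2 occurrences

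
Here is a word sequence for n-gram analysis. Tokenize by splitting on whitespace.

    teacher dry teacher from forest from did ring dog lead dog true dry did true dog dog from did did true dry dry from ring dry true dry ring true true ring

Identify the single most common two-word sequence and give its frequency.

Bigram frequencies (highest first):
  true dry: 3
  from did: 2
  did true: 2
  teacher dry: 1
  dry teacher: 1
  teacher from: 1
  … (21 more, each ≤ 1)

"true dry", 3 times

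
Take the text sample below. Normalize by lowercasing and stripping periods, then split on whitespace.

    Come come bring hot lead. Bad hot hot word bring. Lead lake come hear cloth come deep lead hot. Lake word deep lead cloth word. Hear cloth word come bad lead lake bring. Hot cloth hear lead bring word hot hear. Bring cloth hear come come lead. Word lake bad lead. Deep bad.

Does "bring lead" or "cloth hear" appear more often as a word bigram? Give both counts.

"bring lead": 1 occurrence
"cloth hear": 2 occurrences

"cloth hear" (2 vs 1)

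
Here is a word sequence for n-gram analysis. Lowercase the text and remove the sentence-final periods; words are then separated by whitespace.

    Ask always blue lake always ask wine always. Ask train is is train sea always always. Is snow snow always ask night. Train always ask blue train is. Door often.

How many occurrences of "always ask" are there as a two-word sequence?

4

Scanning the 29 overlapping bigram windows for "always ask":
  position 5–6: always ask
  position 8–9: always ask
  position 20–21: always ask
  position 24–25: always ask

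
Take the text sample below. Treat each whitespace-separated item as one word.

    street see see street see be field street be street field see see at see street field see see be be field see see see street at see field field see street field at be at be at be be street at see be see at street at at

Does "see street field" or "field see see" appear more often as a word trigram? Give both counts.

"see street field": 2 occurrences
"field see see": 3 occurrences

"field see see" (3 vs 2)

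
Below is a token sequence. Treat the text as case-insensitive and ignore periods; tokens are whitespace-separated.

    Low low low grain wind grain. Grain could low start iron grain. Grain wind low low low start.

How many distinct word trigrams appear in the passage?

15

18 tokens → 16 trigram windows in total.
Repeated trigrams (each contributes count−1 duplicates):
  low low low: 2
1 duplicate windows → 16 − 1 = 15 distinct.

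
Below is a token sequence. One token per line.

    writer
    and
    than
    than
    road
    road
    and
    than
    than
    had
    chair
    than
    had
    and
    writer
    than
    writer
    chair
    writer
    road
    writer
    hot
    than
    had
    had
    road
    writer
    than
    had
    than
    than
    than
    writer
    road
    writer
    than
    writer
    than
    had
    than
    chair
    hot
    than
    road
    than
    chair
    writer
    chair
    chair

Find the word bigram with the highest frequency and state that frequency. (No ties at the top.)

Bigram frequencies (highest first):
  than had: 5
  than than: 4
  writer than: 4
  than writer: 3
  road writer: 3
  and than: 2
  … (20 more, each ≤ 2)

"than had", 5 times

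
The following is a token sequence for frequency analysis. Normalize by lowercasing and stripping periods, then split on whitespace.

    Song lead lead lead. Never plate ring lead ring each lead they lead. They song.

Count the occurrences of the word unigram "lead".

Scanning the 15 tokens for "lead":
  position 2: lead
  position 3: lead
  position 4: lead
  position 8: lead
  position 11: lead
  position 13: lead

6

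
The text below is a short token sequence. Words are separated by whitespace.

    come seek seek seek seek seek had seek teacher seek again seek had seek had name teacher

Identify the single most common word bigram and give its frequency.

Bigram frequencies (highest first):
  seek seek: 4
  seek had: 3
  had seek: 2
  come seek: 1
  seek teacher: 1
  teacher seek: 1
  … (4 more, each ≤ 1)

"seek seek", 4 times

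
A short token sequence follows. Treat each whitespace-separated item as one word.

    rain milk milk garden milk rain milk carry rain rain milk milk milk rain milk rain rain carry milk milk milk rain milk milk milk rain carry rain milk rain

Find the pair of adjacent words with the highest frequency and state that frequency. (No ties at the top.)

"milk milk", 7 times

Bigram frequencies (highest first):
  milk milk: 7
  rain milk: 6
  milk rain: 6
  carry rain: 2
  rain rain: 2
  rain carry: 2
  … (4 more, each ≤ 1)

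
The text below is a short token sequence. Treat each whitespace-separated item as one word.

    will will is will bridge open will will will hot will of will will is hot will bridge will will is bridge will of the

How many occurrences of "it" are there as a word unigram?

Scanning the 25 tokens for "it":
  (none found)

0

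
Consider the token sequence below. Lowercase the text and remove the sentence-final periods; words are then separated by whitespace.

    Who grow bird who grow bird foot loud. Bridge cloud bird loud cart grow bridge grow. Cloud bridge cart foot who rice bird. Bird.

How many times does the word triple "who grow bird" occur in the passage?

Scanning the 22 overlapping trigram windows for "who grow bird":
  position 1–3: who grow bird
  position 4–6: who grow bird

2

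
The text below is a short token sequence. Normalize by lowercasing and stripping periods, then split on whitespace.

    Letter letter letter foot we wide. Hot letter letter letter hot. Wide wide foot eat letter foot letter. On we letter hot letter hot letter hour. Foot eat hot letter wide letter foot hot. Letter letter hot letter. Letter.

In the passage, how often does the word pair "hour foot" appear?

Scanning the 38 overlapping bigram windows for "hour foot":
  position 26–27: hour foot

1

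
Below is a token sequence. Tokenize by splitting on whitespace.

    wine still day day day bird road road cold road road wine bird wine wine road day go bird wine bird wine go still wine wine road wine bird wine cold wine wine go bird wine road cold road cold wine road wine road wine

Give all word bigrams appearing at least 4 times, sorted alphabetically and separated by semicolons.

bird wine; road wine; wine road

Bigram counts meeting the condition (at least 4 times):
  bird wine: 5
  road wine: 4
  wine road: 5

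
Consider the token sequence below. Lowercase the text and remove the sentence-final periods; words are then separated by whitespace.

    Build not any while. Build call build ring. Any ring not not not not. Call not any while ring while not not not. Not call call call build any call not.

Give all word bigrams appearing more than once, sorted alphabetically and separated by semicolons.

Bigram counts meeting the condition (more than once):
  any while: 2
  call build: 2
  call call: 2
  call not: 2
  not any: 2
  not call: 2
  not not: 6

any while; call build; call call; call not; not any; not call; not not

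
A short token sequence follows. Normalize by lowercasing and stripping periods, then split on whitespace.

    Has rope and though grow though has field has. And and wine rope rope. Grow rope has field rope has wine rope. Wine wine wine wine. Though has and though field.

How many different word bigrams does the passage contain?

22

31 tokens → 30 bigram windows in total.
Repeated bigrams (each contributes count−1 duplicates):
  wine wine: 3
  and though: 2
  has and: 2
  has field: 2
  rope has: 2
  though has: 2
  wine rope: 2
8 duplicate windows → 30 − 8 = 22 distinct.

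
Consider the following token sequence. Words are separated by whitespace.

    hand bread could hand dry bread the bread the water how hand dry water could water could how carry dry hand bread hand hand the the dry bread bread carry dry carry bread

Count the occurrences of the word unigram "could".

Scanning the 33 tokens for "could":
  position 3: could
  position 15: could
  position 17: could

3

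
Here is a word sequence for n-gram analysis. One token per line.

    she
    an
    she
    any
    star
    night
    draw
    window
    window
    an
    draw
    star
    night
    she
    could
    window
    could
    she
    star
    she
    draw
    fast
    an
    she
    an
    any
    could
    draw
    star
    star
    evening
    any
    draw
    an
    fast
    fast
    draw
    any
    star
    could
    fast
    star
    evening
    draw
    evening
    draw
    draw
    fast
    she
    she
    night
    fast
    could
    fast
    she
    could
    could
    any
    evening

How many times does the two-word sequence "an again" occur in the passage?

0

Scanning the 58 overlapping bigram windows for "an again":
  (none found)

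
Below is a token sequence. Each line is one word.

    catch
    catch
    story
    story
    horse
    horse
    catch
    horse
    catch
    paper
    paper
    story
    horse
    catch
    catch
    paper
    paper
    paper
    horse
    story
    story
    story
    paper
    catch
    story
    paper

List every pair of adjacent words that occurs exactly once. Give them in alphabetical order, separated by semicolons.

Bigram counts meeting the condition (exactly once):
  catch horse: 1
  horse horse: 1
  horse story: 1
  paper catch: 1
  paper horse: 1
  paper story: 1

catch horse; horse horse; horse story; paper catch; paper horse; paper story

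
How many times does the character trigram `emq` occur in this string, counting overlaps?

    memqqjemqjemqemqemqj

5

Sliding a length-3 window over the 20 characters (18 positions):
  position 2–4: emq
  position 7–9: emq
  position 11–13: emq
  position 14–16: emq
  position 17–19: emq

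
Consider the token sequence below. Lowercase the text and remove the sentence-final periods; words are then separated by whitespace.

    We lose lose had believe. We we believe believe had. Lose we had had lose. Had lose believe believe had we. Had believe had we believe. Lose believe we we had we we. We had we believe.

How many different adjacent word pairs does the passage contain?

37 tokens → 36 bigram windows in total.
Repeated bigrams (each contributes count−1 duplicates):
  had we: 4
  we had: 4
  we we: 4
  believe had: 3
  had lose: 3
  we believe: 3
  believe believe: 2
  believe we: 2
  … (3 more repeated)
20 duplicate windows → 36 − 20 = 16 distinct.

16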